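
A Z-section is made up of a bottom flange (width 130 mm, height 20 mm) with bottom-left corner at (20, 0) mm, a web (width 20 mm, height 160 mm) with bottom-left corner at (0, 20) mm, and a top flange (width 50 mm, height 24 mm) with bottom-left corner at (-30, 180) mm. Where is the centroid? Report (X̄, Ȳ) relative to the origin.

bottom flange: A = 130 × 20 = 2600.00, centroid at (85.00, 10.00).
web: A = 20 × 160 = 3200.00, centroid at (10.00, 100.00).
top flange: A = 50 × 24 = 1200.00, centroid at (-5.00, 192.00).
ΣA = 7000.00 mm²
ΣAX̄ = (2600.00)(85.00) + (3200.00)(10.00) + (1200.00)(-5.00) = 247000.00 mm³
ΣAȲ = (2600.00)(10.00) + (3200.00)(100.00) + (1200.00)(192.00) = 576400.00 mm³
X̄ = 247000.00 / 7000.00 = 35.29 mm
Ȳ = 576400.00 / 7000.00 = 82.34 mm

X̄ = 35.29 mm, Ȳ = 82.34 mm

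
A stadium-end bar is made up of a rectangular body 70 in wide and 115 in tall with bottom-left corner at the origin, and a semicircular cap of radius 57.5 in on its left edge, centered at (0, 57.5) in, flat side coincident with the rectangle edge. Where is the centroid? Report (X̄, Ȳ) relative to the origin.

X̄ = 11.70 in, Ȳ = 57.50 in

rectangular body: A = 70 × 115 = 8050.00, centroid at (35.00, 57.50).
semicircular end: A = ½π·57.5² = 5193.45, centroid at (-24.40, 57.50).
ΣA = 13243.45 in², ΣAX̄ = 155010.42 in³, ΣAȲ = 761498.11 in³.
X̄ = 155010.42/13243.45 = 11.70 in; Ȳ = 761498.11/13243.45 = 57.50 in.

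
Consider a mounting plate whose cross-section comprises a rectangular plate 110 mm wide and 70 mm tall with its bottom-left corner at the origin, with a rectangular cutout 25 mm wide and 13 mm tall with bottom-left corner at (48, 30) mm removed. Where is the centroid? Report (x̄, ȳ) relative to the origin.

x̄ = 54.76 mm, ȳ = 34.93 mm

Part | A | x̄ᵢ | ȳᵢ | A·x̄ᵢ | A·ȳᵢ
plate | 7700.00 | 55.00 | 35.00 | 423500.00 | 269500.00
hole | -325.00 | 60.50 | 36.50 | -19662.50 | -11862.50
Σ | 7375.00 |  |  | 403837.50 | 257637.50
x̄ = 403837.50 / 7375.00 = 54.76 mm
ȳ = 257637.50 / 7375.00 = 34.93 mm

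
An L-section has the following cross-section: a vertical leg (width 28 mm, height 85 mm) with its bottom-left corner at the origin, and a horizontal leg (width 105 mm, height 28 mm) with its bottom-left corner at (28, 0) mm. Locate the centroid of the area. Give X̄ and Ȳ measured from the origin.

X̄ = 50.75 mm, Ȳ = 26.75 mm

Part | A | x̄ᵢ | ȳᵢ | A·x̄ᵢ | A·ȳᵢ
vertical leg | 2380.00 | 14.00 | 42.50 | 33320.00 | 101150.00
horizontal leg | 2940.00 | 80.50 | 14.00 | 236670.00 | 41160.00
Σ | 5320.00 |  |  | 269990.00 | 142310.00
X̄ = 269990.00 / 5320.00 = 50.75 mm
Ȳ = 142310.00 / 5320.00 = 26.75 mm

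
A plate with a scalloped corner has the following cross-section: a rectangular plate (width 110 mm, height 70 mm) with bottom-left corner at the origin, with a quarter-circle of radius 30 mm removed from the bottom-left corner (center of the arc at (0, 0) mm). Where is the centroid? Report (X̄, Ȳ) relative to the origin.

plate: A = 110 × 70 = 7700.00, centroid at (55.00, 35.00).
removed quarter-circle: A = −¼π·30² = -706.86, centroid at (12.73, 12.73).
ΣA = 6993.14 mm², ΣAX̄ = 414500.00 mm³, ΣAȲ = 260500.00 mm³.
X̄ = 414500.00/6993.14 = 59.27 mm; Ȳ = 260500.00/6993.14 = 37.25 mm.

X̄ = 59.27 mm, Ȳ = 37.25 mm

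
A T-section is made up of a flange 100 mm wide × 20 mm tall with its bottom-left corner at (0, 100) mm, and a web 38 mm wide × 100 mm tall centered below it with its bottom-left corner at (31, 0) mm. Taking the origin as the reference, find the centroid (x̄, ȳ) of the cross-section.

x̄ = 50.00 mm, ȳ = 70.69 mm

web: A = 38 × 100 = 3800.00, centroid at (50.00, 50.00).
flange: A = 100 × 20 = 2000.00, centroid at (50.00, 110.00).
ΣA = 5800.00 mm², ΣAx̄ = 290000.00 mm³, ΣAȳ = 410000.00 mm³.
x̄ = 290000.00/5800.00 = 50.00 mm; ȳ = 410000.00/5800.00 = 70.69 mm.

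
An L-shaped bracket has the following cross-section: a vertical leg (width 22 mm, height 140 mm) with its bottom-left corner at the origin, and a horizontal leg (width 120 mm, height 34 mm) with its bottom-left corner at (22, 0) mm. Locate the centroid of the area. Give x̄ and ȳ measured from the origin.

vertical leg: A = 22 × 140 = 3080.00, centroid at (11.00, 70.00).
horizontal leg: A = 120 × 34 = 4080.00, centroid at (82.00, 17.00).
ΣA = 7160.00 mm², ΣAx̄ = 368440.00 mm³, ΣAȳ = 284960.00 mm³.
x̄ = 368440.00/7160.00 = 51.46 mm; ȳ = 284960.00/7160.00 = 39.80 mm.

x̄ = 51.46 mm, ȳ = 39.80 mm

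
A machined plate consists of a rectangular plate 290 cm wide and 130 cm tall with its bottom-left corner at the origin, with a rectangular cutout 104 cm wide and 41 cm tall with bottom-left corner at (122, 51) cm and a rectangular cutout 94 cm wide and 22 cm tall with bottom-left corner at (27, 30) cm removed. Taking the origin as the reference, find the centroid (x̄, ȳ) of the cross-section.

plate: A = 290 × 130 = 37700.00, centroid at (145.00, 65.00).
hole 1: A = −(104 × 41) = -4264.00, centroid at (174.00, 71.50).
hole 2: A = −(94 × 22) = -2068.00, centroid at (74.00, 41.00).
ΣA = 31368.00 cm²
ΣAx̄ = (37700.00)(145.00) + (-4264.00)(174.00) + (-2068.00)(74.00) = 4571532.00 cm³
ΣAȳ = (37700.00)(65.00) + (-4264.00)(71.50) + (-2068.00)(41.00) = 2060836.00 cm³
x̄ = 4571532.00 / 31368.00 = 145.74 cm
ȳ = 2060836.00 / 31368.00 = 65.70 cm

x̄ = 145.74 cm, ȳ = 65.70 cm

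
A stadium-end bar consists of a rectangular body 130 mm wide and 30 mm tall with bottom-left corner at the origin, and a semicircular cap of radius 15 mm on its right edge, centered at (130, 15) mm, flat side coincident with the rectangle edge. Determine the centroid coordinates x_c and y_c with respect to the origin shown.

rectangular body: A = 130 × 30 = 3900.00, centroid at (65.00, 15.00).
semicircular end: A = ½π·15² = 353.43, centroid at (136.37, 15.00).
ΣA = 4253.43 mm², ΣAx_c = 301695.79 mm³, ΣAy_c = 63801.44 mm³.
x_c = 301695.79/4253.43 = 70.93 mm; y_c = 63801.44/4253.43 = 15.00 mm.

x_c = 70.93 mm, y_c = 15.00 mm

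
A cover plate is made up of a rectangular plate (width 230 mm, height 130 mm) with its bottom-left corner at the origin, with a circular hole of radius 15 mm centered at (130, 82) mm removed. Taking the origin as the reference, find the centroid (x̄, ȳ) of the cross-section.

plate: A = 230 × 130 = 29900.00, centroid at (115.00, 65.00).
hole: A = −π·15² = -706.86, centroid at (130.00, 82.00).
ΣA = 29193.14 mm²
ΣAx̄ = (29900.00)(115.00) + (-706.86)(130.00) = 3346608.41 mm³
ΣAȳ = (29900.00)(65.00) + (-706.86)(82.00) = 1885537.62 mm³
x̄ = 3346608.41 / 29193.14 = 114.64 mm
ȳ = 1885537.62 / 29193.14 = 64.59 mm

x̄ = 114.64 mm, ȳ = 64.59 mm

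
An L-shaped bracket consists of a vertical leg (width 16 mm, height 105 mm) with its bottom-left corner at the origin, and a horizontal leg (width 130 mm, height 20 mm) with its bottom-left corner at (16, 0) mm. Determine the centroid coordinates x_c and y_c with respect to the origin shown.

Part | A | x̄ᵢ | ȳᵢ | A·x̄ᵢ | A·ȳᵢ
vertical leg | 1680.00 | 8.00 | 52.50 | 13440.00 | 88200.00
horizontal leg | 2600.00 | 81.00 | 10.00 | 210600.00 | 26000.00
Σ | 4280.00 |  |  | 224040.00 | 114200.00
x_c = 224040.00 / 4280.00 = 52.35 mm
y_c = 114200.00 / 4280.00 = 26.68 mm

x_c = 52.35 mm, y_c = 26.68 mm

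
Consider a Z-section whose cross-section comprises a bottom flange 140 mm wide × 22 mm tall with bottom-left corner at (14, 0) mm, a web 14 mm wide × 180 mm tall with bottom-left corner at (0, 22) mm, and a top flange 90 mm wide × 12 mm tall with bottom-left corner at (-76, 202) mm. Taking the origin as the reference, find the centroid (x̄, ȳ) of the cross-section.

bottom flange: A = 140 × 22 = 3080.00, centroid at (84.00, 11.00).
web: A = 14 × 180 = 2520.00, centroid at (7.00, 112.00).
top flange: A = 90 × 12 = 1080.00, centroid at (-31.00, 208.00).
ΣA = 6680.00 mm²
ΣAx̄ = (3080.00)(84.00) + (2520.00)(7.00) + (1080.00)(-31.00) = 242880.00 mm³
ΣAȳ = (3080.00)(11.00) + (2520.00)(112.00) + (1080.00)(208.00) = 540760.00 mm³
x̄ = 242880.00 / 6680.00 = 36.36 mm
ȳ = 540760.00 / 6680.00 = 80.95 mm

x̄ = 36.36 mm, ȳ = 80.95 mm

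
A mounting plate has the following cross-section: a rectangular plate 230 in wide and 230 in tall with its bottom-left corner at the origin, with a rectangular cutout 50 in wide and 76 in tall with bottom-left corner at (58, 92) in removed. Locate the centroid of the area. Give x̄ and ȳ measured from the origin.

plate: A = 230 × 230 = 52900.00, centroid at (115.00, 115.00).
hole: A = −(50 × 76) = -3800.00, centroid at (83.00, 130.00).
ΣA = 49100.00 in²
ΣAx̄ = (52900.00)(115.00) + (-3800.00)(83.00) = 5768100.00 in³
ΣAȳ = (52900.00)(115.00) + (-3800.00)(130.00) = 5589500.00 in³
x̄ = 5768100.00 / 49100.00 = 117.48 in
ȳ = 5589500.00 / 49100.00 = 113.84 in

x̄ = 117.48 in, ȳ = 113.84 in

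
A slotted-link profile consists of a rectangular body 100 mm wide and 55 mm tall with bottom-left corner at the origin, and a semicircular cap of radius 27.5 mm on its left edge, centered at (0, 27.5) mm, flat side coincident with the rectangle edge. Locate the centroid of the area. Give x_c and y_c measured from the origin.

Part | A | x̄ᵢ | ȳᵢ | A·x̄ᵢ | A·ȳᵢ
rectangular body | 5500.00 | 50.00 | 27.50 | 275000.00 | 151250.00
semicircular end | 1187.91 | -11.67 | 27.50 | -13864.58 | 32667.65
Σ | 6687.91 |  |  | 261135.42 | 183917.65
x_c = 261135.42 / 6687.91 = 39.05 mm
y_c = 183917.65 / 6687.91 = 27.50 mm

x_c = 39.05 mm, y_c = 27.50 mm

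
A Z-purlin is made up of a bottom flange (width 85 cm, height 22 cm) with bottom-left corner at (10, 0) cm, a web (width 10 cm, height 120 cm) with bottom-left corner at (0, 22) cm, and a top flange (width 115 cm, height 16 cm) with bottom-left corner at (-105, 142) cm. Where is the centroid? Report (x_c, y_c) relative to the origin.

x_c = 3.42 cm, y_c = 80.44 cm

bottom flange: A = 85 × 22 = 1870.00, centroid at (52.50, 11.00).
web: A = 10 × 120 = 1200.00, centroid at (5.00, 82.00).
top flange: A = 115 × 16 = 1840.00, centroid at (-47.50, 150.00).
ΣA = 4910.00 cm², ΣAx_c = 16775.00 cm³, ΣAy_c = 394970.00 cm³.
x_c = 16775.00/4910.00 = 3.42 cm; y_c = 394970.00/4910.00 = 80.44 cm.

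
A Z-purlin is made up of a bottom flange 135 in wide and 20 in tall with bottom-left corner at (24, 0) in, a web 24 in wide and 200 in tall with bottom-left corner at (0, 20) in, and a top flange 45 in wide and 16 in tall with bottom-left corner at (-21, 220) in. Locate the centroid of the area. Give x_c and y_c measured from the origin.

bottom flange: A = 135 × 20 = 2700.00, centroid at (91.50, 10.00).
web: A = 24 × 200 = 4800.00, centroid at (12.00, 120.00).
top flange: A = 45 × 16 = 720.00, centroid at (1.50, 228.00).
ΣA = 8220.00 in², ΣAx_c = 305730.00 in³, ΣAy_c = 767160.00 in³.
x_c = 305730.00/8220.00 = 37.19 in; y_c = 767160.00/8220.00 = 93.33 in.

x_c = 37.19 in, y_c = 93.33 in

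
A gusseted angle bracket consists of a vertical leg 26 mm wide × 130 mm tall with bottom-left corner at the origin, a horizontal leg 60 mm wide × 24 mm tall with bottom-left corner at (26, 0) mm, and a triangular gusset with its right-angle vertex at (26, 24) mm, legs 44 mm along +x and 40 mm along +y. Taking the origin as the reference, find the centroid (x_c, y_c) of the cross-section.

Part | A | x̄ᵢ | ȳᵢ | A·x̄ᵢ | A·ȳᵢ
vertical leg | 3380.00 | 13.00 | 65.00 | 43940.00 | 219700.00
horizontal leg | 1440.00 | 56.00 | 12.00 | 80640.00 | 17280.00
gusset | 880.00 | 40.67 | 37.33 | 35786.67 | 32853.33
Σ | 5700.00 |  |  | 160366.67 | 269833.33
x_c = 160366.67 / 5700.00 = 28.13 mm
y_c = 269833.33 / 5700.00 = 47.34 mm

x_c = 28.13 mm, y_c = 47.34 mm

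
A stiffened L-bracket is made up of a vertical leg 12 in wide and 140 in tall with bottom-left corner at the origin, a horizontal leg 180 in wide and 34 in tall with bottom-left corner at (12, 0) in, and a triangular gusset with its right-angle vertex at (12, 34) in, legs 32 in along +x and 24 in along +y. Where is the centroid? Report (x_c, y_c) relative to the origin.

x_c = 78.57 in, y_c = 29.05 in

vertical leg: A = 12 × 140 = 1680.00, centroid at (6.00, 70.00).
horizontal leg: A = 180 × 34 = 6120.00, centroid at (102.00, 17.00).
gusset: A = ½·32·24 = 384.00, centroid at (22.67, 42.00).
ΣA = 8184.00 in², ΣAx_c = 643024.00 in³, ΣAy_c = 237768.00 in³.
x_c = 643024.00/8184.00 = 78.57 in; y_c = 237768.00/8184.00 = 29.05 in.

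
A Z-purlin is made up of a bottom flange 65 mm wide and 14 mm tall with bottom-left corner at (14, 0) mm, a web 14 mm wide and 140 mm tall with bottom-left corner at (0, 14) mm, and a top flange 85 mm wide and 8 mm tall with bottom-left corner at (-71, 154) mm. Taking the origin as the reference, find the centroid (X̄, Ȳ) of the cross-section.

X̄ = 10.33 mm, Ȳ = 78.44 mm

bottom flange: A = 65 × 14 = 910.00, centroid at (46.50, 7.00).
web: A = 14 × 140 = 1960.00, centroid at (7.00, 84.00).
top flange: A = 85 × 8 = 680.00, centroid at (-28.50, 158.00).
ΣA = 3550.00 mm²
ΣAX̄ = (910.00)(46.50) + (1960.00)(7.00) + (680.00)(-28.50) = 36655.00 mm³
ΣAȲ = (910.00)(7.00) + (1960.00)(84.00) + (680.00)(158.00) = 278450.00 mm³
X̄ = 36655.00 / 3550.00 = 10.33 mm
Ȳ = 278450.00 / 3550.00 = 78.44 mm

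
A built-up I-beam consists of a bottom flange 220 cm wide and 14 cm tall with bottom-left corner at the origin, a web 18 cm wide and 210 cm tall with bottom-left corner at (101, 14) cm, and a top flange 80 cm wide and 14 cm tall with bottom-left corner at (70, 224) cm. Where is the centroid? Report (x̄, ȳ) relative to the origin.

Part | A | x̄ᵢ | ȳᵢ | A·x̄ᵢ | A·ȳᵢ
bottom flange | 3080.00 | 110.00 | 7.00 | 338800.00 | 21560.00
web | 3780.00 | 110.00 | 119.00 | 415800.00 | 449820.00
top flange | 1120.00 | 110.00 | 231.00 | 123200.00 | 258720.00
Σ | 7980.00 |  |  | 877800.00 | 730100.00
x̄ = 877800.00 / 7980.00 = 110.00 cm
ȳ = 730100.00 / 7980.00 = 91.49 cm

x̄ = 110.00 cm, ȳ = 91.49 cm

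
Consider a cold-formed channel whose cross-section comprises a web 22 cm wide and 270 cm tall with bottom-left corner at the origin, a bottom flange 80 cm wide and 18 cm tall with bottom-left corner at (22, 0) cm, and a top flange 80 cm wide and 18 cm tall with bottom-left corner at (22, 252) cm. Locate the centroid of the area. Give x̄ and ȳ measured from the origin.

web: A = 22 × 270 = 5940.00, centroid at (11.00, 135.00).
bottom flange: A = 80 × 18 = 1440.00, centroid at (62.00, 9.00).
top flange: A = 80 × 18 = 1440.00, centroid at (62.00, 261.00).
ΣA = 8820.00 cm², ΣAx̄ = 243900.00 cm³, ΣAȳ = 1190700.00 cm³.
x̄ = 243900.00/8820.00 = 27.65 cm; ȳ = 1190700.00/8820.00 = 135.00 cm.

x̄ = 27.65 cm, ȳ = 135.00 cm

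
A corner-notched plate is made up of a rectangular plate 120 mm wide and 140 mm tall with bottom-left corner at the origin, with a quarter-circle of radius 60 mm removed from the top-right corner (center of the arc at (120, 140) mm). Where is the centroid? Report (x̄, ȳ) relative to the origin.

x̄ = 53.01 mm, ȳ = 60.99 mm

plate: A = 120 × 140 = 16800.00, centroid at (60.00, 70.00).
removed quarter-circle: A = −¼π·60² = -2827.43, centroid at (94.54, 114.54).
ΣA = 13972.57 mm², ΣAx̄ = 740707.99 mm³, ΣAȳ = 852159.33 mm³.
x̄ = 740707.99/13972.57 = 53.01 mm; ȳ = 852159.33/13972.57 = 60.99 mm.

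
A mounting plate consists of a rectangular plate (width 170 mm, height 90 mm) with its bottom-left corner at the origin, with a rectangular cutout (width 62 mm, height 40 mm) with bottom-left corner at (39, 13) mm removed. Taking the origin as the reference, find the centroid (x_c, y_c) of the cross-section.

x_c = 87.90 mm, y_c = 47.32 mm

Part | A | x̄ᵢ | ȳᵢ | A·x̄ᵢ | A·ȳᵢ
plate | 15300.00 | 85.00 | 45.00 | 1300500.00 | 688500.00
hole | -2480.00 | 70.00 | 33.00 | -173600.00 | -81840.00
Σ | 12820.00 |  |  | 1126900.00 | 606660.00
x_c = 1126900.00 / 12820.00 = 87.90 mm
y_c = 606660.00 / 12820.00 = 47.32 mm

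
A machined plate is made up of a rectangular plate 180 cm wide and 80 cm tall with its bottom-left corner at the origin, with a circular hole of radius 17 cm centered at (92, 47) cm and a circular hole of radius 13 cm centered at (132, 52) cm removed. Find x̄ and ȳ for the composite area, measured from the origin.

Part | A | x̄ᵢ | ȳᵢ | A·x̄ᵢ | A·ȳᵢ
plate | 14400.00 | 90.00 | 40.00 | 1296000.00 | 576000.00
hole 1 | -907.92 | 92.00 | 47.00 | -83528.67 | -42672.25
hole 2 | -530.93 | 132.00 | 52.00 | -70082.65 | -27608.32
Σ | 12961.15 |  |  | 1142388.69 | 505719.43
x̄ = 1142388.69 / 12961.15 = 88.14 cm
ȳ = 505719.43 / 12961.15 = 39.02 cm

x̄ = 88.14 cm, ȳ = 39.02 cm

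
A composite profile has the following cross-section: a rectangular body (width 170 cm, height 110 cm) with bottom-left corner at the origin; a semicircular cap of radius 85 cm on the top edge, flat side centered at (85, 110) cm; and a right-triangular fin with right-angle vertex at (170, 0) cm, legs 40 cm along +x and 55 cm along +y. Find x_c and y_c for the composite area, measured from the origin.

x_c = 88.47 cm, y_c = 86.89 cm

rectangular body: A = 170 × 110 = 18700.00, centroid at (85.00, 55.00).
semicircular top: A = ½π·85² = 11349.00, centroid at (85.00, 146.08).
triangular fin: A = ½·40·55 = 1100.00, centroid at (183.33, 18.33).
ΣA = 31149.00 cm², ΣAx_c = 2755831.96 cm³, ΣAy_c = 2706473.71 cm³.
x_c = 2755831.96/31149.00 = 88.47 cm; y_c = 2706473.71/31149.00 = 86.89 cm.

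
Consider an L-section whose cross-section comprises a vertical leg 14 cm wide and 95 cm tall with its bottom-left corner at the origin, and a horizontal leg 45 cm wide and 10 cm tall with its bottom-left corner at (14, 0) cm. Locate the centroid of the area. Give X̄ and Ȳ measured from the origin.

X̄ = 14.46 cm, Ȳ = 36.76 cm

vertical leg: A = 14 × 95 = 1330.00, centroid at (7.00, 47.50).
horizontal leg: A = 45 × 10 = 450.00, centroid at (36.50, 5.00).
ΣA = 1780.00 cm²
ΣAX̄ = (1330.00)(7.00) + (450.00)(36.50) = 25735.00 cm³
ΣAȲ = (1330.00)(47.50) + (450.00)(5.00) = 65425.00 cm³
X̄ = 25735.00 / 1780.00 = 14.46 cm
Ȳ = 65425.00 / 1780.00 = 36.76 cm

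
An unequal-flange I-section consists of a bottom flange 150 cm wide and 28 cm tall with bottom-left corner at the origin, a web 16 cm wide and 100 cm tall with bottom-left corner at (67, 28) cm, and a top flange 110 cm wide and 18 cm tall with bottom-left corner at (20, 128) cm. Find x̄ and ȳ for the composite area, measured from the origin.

bottom flange: A = 150 × 28 = 4200.00, centroid at (75.00, 14.00).
web: A = 16 × 100 = 1600.00, centroid at (75.00, 78.00).
top flange: A = 110 × 18 = 1980.00, centroid at (75.00, 137.00).
ΣA = 7780.00 cm², ΣAx̄ = 583500.00 cm³, ΣAȳ = 454860.00 cm³.
x̄ = 583500.00/7780.00 = 75.00 cm; ȳ = 454860.00/7780.00 = 58.47 cm.

x̄ = 75.00 cm, ȳ = 58.47 cm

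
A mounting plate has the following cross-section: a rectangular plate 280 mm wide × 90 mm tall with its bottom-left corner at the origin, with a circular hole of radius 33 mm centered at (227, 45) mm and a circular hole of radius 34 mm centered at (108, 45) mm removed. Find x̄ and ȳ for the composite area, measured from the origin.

plate: A = 280 × 90 = 25200.00, centroid at (140.00, 45.00).
hole 1: A = −π·33² = -3421.19, centroid at (227.00, 45.00).
hole 2: A = −π·34² = -3631.68, centroid at (108.00, 45.00).
ΣA = 18147.12 mm²
ΣAx̄ = (25200.00)(140.00) + (-3421.19)(227.00) + (-3631.68)(108.00) = 2359167.31 mm³
ΣAȳ = (25200.00)(45.00) + (-3421.19)(45.00) + (-3631.68)(45.00) = 816620.60 mm³
x̄ = 2359167.31 / 18147.12 = 130.00 mm
ȳ = 816620.60 / 18147.12 = 45.00 mm

x̄ = 130.00 mm, ȳ = 45.00 mm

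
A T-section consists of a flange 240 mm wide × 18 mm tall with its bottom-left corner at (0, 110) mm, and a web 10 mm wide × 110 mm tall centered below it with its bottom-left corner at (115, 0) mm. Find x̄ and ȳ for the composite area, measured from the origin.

x̄ = 120.00 mm, ȳ = 106.01 mm

Part | A | x̄ᵢ | ȳᵢ | A·x̄ᵢ | A·ȳᵢ
web | 1100.00 | 120.00 | 55.00 | 132000.00 | 60500.00
flange | 4320.00 | 120.00 | 119.00 | 518400.00 | 514080.00
Σ | 5420.00 |  |  | 650400.00 | 574580.00
x̄ = 650400.00 / 5420.00 = 120.00 mm
ȳ = 574580.00 / 5420.00 = 106.01 mm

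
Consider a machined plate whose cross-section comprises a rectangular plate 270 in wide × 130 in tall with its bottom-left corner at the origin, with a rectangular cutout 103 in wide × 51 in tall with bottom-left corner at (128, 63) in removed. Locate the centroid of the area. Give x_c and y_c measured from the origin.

x_c = 127.17 in, y_c = 60.86 in

Part | A | x̄ᵢ | ȳᵢ | A·x̄ᵢ | A·ȳᵢ
plate | 35100.00 | 135.00 | 65.00 | 4738500.00 | 2281500.00
hole | -5253.00 | 179.50 | 88.50 | -942913.50 | -464890.50
Σ | 29847.00 |  |  | 3795586.50 | 1816609.50
x_c = 3795586.50 / 29847.00 = 127.17 in
y_c = 1816609.50 / 29847.00 = 60.86 in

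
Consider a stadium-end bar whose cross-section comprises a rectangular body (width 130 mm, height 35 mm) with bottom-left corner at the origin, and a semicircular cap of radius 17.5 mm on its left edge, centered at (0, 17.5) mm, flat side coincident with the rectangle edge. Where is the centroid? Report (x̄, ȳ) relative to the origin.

rectangular body: A = 130 × 35 = 4550.00, centroid at (65.00, 17.50).
semicircular end: A = ½π·17.5² = 481.06, centroid at (-7.43, 17.50).
ΣA = 5031.06 mm², ΣAx̄ = 292177.08 mm³, ΣAȳ = 88043.49 mm³.
x̄ = 292177.08/5031.06 = 58.07 mm; ȳ = 88043.49/5031.06 = 17.50 mm.

x̄ = 58.07 mm, ȳ = 17.50 mm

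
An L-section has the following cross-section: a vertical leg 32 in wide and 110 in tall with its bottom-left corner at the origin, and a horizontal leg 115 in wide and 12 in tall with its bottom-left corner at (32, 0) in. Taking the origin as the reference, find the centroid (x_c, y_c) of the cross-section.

vertical leg: A = 32 × 110 = 3520.00, centroid at (16.00, 55.00).
horizontal leg: A = 115 × 12 = 1380.00, centroid at (89.50, 6.00).
ΣA = 4900.00 in², ΣAx_c = 179830.00 in³, ΣAy_c = 201880.00 in³.
x_c = 179830.00/4900.00 = 36.70 in; y_c = 201880.00/4900.00 = 41.20 in.

x_c = 36.70 in, y_c = 41.20 in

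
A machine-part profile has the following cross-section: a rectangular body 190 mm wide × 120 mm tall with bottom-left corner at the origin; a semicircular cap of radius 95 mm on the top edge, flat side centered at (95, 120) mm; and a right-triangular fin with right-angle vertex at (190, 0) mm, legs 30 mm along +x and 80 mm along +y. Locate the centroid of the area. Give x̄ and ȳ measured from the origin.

rectangular body: A = 190 × 120 = 22800.00, centroid at (95.00, 60.00).
semicircular top: A = ½π·95² = 14176.44, centroid at (95.00, 160.32).
triangular fin: A = ½·30·80 = 1200.00, centroid at (200.00, 26.67).
ΣA = 38176.44 mm²
ΣAx̄ = (22800.00)(95.00) + (14176.44)(95.00) + (1200.00)(200.00) = 3752761.50 mm³
ΣAȳ = (22800.00)(60.00) + (14176.44)(160.32) + (1200.00)(26.67) = 3672755.76 mm³
x̄ = 3752761.50 / 38176.44 = 98.30 mm
ȳ = 3672755.76 / 38176.44 = 96.20 mm

x̄ = 98.30 mm, ȳ = 96.20 mm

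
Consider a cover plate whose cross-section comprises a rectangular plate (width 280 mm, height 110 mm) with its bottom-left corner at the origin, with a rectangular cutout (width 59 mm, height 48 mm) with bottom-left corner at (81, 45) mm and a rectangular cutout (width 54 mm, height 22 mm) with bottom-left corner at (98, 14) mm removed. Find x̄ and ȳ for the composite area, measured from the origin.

plate: A = 280 × 110 = 30800.00, centroid at (140.00, 55.00).
hole 1: A = −(59 × 48) = -2832.00, centroid at (110.50, 69.00).
hole 2: A = −(54 × 22) = -1188.00, centroid at (125.00, 25.00).
ΣA = 26780.00 mm²
ΣAx̄ = (30800.00)(140.00) + (-2832.00)(110.50) + (-1188.00)(125.00) = 3850564.00 mm³
ΣAȳ = (30800.00)(55.00) + (-2832.00)(69.00) + (-1188.00)(25.00) = 1468892.00 mm³
x̄ = 3850564.00 / 26780.00 = 143.79 mm
ȳ = 1468892.00 / 26780.00 = 54.85 mm

x̄ = 143.79 mm, ȳ = 54.85 mm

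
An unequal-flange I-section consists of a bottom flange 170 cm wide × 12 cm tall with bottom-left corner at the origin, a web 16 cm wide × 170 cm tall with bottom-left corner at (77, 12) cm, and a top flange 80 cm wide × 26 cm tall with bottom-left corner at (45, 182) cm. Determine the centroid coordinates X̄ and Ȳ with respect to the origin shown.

X̄ = 85.00 cm, Ȳ = 99.66 cm

bottom flange: A = 170 × 12 = 2040.00, centroid at (85.00, 6.00).
web: A = 16 × 170 = 2720.00, centroid at (85.00, 97.00).
top flange: A = 80 × 26 = 2080.00, centroid at (85.00, 195.00).
ΣA = 6840.00 cm²
ΣAX̄ = (2040.00)(85.00) + (2720.00)(85.00) + (2080.00)(85.00) = 581400.00 cm³
ΣAȲ = (2040.00)(6.00) + (2720.00)(97.00) + (2080.00)(195.00) = 681680.00 cm³
X̄ = 581400.00 / 6840.00 = 85.00 cm
Ȳ = 681680.00 / 6840.00 = 99.66 cm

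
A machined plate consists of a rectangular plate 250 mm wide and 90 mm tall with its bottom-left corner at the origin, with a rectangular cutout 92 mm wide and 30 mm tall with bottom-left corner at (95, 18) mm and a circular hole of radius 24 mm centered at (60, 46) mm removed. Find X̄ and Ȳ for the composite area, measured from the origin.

X̄ = 129.10 mm, Ȳ = 46.75 mm

plate: A = 250 × 90 = 22500.00, centroid at (125.00, 45.00).
hole 1: A = −(92 × 30) = -2760.00, centroid at (141.00, 33.00).
hole 2: A = −π·24² = -1809.56, centroid at (60.00, 46.00).
ΣA = 17930.44 mm², ΣAX̄ = 2314766.56 mm³, ΣAȲ = 838180.36 mm³.
X̄ = 2314766.56/17930.44 = 129.10 mm; Ȳ = 838180.36/17930.44 = 46.75 mm.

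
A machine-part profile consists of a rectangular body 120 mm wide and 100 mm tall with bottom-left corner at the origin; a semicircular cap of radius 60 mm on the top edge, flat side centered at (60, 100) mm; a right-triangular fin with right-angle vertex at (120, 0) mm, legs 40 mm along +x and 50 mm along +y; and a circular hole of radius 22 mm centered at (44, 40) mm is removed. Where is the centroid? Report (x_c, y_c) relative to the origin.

x_c = 65.70 mm, y_c = 73.85 mm

Part | A | x̄ᵢ | ȳᵢ | A·x̄ᵢ | A·ȳᵢ
rectangular body | 12000.00 | 60.00 | 50.00 | 720000.00 | 600000.00
semicircular top | 5654.87 | 60.00 | 125.46 | 339292.01 | 709486.68
triangular fin | 1000.00 | 133.33 | 16.67 | 133333.33 | 16666.67
hole | -1520.53 | 44.00 | 40.00 | -66903.36 | -60821.23
Σ | 17134.34 |  |  | 1125721.98 | 1265332.11
x_c = 1125721.98 / 17134.34 = 65.70 mm
y_c = 1265332.11 / 17134.34 = 73.85 mm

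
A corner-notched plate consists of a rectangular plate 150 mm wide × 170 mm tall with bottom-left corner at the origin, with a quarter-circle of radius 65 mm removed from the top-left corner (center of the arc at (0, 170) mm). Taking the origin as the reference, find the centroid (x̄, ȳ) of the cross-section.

Part | A | x̄ᵢ | ȳᵢ | A·x̄ᵢ | A·ȳᵢ
plate | 25500.00 | 75.00 | 85.00 | 1912500.00 | 2167500.00
removed quarter-circle | -3318.31 | 27.59 | 142.41 | -91541.67 | -472570.56
Σ | 22181.69 |  |  | 1820958.33 | 1694929.44
x̄ = 1820958.33 / 22181.69 = 82.09 mm
ȳ = 1694929.44 / 22181.69 = 76.41 mm

x̄ = 82.09 mm, ȳ = 76.41 mm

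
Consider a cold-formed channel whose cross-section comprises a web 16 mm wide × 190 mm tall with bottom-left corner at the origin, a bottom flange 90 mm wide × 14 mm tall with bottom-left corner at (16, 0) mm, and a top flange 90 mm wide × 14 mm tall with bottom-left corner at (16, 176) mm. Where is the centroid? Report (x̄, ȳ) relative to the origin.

x̄ = 32.02 mm, ȳ = 95.00 mm

web: A = 16 × 190 = 3040.00, centroid at (8.00, 95.00).
bottom flange: A = 90 × 14 = 1260.00, centroid at (61.00, 7.00).
top flange: A = 90 × 14 = 1260.00, centroid at (61.00, 183.00).
ΣA = 5560.00 mm², ΣAx̄ = 178040.00 mm³, ΣAȳ = 528200.00 mm³.
x̄ = 178040.00/5560.00 = 32.02 mm; ȳ = 528200.00/5560.00 = 95.00 mm.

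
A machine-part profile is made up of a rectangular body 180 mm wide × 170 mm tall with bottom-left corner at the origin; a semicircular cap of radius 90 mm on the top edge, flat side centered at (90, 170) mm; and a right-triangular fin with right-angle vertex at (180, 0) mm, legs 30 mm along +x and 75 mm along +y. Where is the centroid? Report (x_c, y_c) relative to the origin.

rectangular body: A = 180 × 170 = 30600.00, centroid at (90.00, 85.00).
semicircular top: A = ½π·90² = 12723.45, centroid at (90.00, 208.20).
triangular fin: A = ½·30·75 = 1125.00, centroid at (190.00, 25.00).
ΣA = 44448.45 mm², ΣAx_c = 4112860.52 mm³, ΣAy_c = 5278111.54 mm³.
x_c = 4112860.52/44448.45 = 92.53 mm; y_c = 5278111.54/44448.45 = 118.75 mm.

x_c = 92.53 mm, y_c = 118.75 mm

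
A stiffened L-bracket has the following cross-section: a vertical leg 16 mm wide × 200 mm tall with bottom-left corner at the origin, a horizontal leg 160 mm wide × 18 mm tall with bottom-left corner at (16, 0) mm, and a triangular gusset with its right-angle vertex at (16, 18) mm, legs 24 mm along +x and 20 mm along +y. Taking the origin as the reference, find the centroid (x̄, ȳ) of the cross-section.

vertical leg: A = 16 × 200 = 3200.00, centroid at (8.00, 100.00).
horizontal leg: A = 160 × 18 = 2880.00, centroid at (96.00, 9.00).
gusset: A = ½·24·20 = 240.00, centroid at (24.00, 24.67).
ΣA = 6320.00 mm²
ΣAx̄ = (3200.00)(8.00) + (2880.00)(96.00) + (240.00)(24.00) = 307840.00 mm³
ΣAȳ = (3200.00)(100.00) + (2880.00)(9.00) + (240.00)(24.67) = 351840.00 mm³
x̄ = 307840.00 / 6320.00 = 48.71 mm
ȳ = 351840.00 / 6320.00 = 55.67 mm

x̄ = 48.71 mm, ȳ = 55.67 mm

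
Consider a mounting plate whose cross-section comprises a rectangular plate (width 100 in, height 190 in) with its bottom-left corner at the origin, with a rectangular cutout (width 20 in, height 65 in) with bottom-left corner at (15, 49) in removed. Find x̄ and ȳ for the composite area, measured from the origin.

x̄ = 51.84 in, ȳ = 95.99 in

plate: A = 100 × 190 = 19000.00, centroid at (50.00, 95.00).
hole: A = −(20 × 65) = -1300.00, centroid at (25.00, 81.50).
ΣA = 17700.00 in², ΣAx̄ = 917500.00 in³, ΣAȳ = 1699050.00 in³.
x̄ = 917500.00/17700.00 = 51.84 in; ȳ = 1699050.00/17700.00 = 95.99 in.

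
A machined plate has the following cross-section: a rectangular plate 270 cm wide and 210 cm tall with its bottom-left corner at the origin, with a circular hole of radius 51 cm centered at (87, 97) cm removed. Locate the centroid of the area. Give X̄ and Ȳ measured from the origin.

X̄ = 143.08 cm, Ȳ = 106.35 cm

Part | A | x̄ᵢ | ȳᵢ | A·x̄ᵢ | A·ȳᵢ
plate | 56700.00 | 135.00 | 105.00 | 7654500.00 | 5953500.00
hole | -8171.28 | 87.00 | 97.00 | -710901.58 | -792614.40
Σ | 48528.72 |  |  | 6943598.42 | 5160885.60
X̄ = 6943598.42 / 48528.72 = 143.08 cm
Ȳ = 5160885.60 / 48528.72 = 106.35 cm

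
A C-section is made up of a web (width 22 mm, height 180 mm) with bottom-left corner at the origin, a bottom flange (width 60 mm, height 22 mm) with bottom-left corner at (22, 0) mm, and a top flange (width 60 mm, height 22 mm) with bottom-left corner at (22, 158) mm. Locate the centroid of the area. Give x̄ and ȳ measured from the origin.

x̄ = 27.40 mm, ȳ = 90.00 mm

Part | A | x̄ᵢ | ȳᵢ | A·x̄ᵢ | A·ȳᵢ
web | 3960.00 | 11.00 | 90.00 | 43560.00 | 356400.00
bottom flange | 1320.00 | 52.00 | 11.00 | 68640.00 | 14520.00
top flange | 1320.00 | 52.00 | 169.00 | 68640.00 | 223080.00
Σ | 6600.00 |  |  | 180840.00 | 594000.00
x̄ = 180840.00 / 6600.00 = 27.40 mm
ȳ = 594000.00 / 6600.00 = 90.00 mm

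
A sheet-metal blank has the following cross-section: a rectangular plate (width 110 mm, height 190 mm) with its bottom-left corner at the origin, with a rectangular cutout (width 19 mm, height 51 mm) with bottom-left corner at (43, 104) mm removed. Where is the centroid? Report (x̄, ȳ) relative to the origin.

plate: A = 110 × 190 = 20900.00, centroid at (55.00, 95.00).
hole: A = −(19 × 51) = -969.00, centroid at (52.50, 129.50).
ΣA = 19931.00 mm²
ΣAx̄ = (20900.00)(55.00) + (-969.00)(52.50) = 1098627.50 mm³
ΣAȳ = (20900.00)(95.00) + (-969.00)(129.50) = 1860014.50 mm³
x̄ = 1098627.50 / 19931.00 = 55.12 mm
ȳ = 1860014.50 / 19931.00 = 93.32 mm

x̄ = 55.12 mm, ȳ = 93.32 mm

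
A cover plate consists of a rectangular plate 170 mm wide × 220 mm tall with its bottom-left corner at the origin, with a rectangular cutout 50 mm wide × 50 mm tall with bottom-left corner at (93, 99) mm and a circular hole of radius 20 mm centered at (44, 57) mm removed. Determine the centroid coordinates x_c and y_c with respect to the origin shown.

x_c = 84.08 mm, y_c = 110.94 mm

Part | A | x̄ᵢ | ȳᵢ | A·x̄ᵢ | A·ȳᵢ
plate | 37400.00 | 85.00 | 110.00 | 3179000.00 | 4114000.00
hole 1 | -2500.00 | 118.00 | 124.00 | -295000.00 | -310000.00
hole 2 | -1256.64 | 44.00 | 57.00 | -55292.03 | -71628.31
Σ | 33643.36 |  |  | 2828707.97 | 3732371.69
x_c = 2828707.97 / 33643.36 = 84.08 mm
y_c = 3732371.69 / 33643.36 = 110.94 mm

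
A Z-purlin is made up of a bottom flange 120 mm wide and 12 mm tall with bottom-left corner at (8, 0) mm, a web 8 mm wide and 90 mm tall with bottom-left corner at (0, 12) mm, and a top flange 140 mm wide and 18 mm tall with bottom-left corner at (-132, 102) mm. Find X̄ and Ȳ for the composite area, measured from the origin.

bottom flange: A = 120 × 12 = 1440.00, centroid at (68.00, 6.00).
web: A = 8 × 90 = 720.00, centroid at (4.00, 57.00).
top flange: A = 140 × 18 = 2520.00, centroid at (-62.00, 111.00).
ΣA = 4680.00 mm², ΣAX̄ = -55440.00 mm³, ΣAȲ = 329400.00 mm³.
X̄ = -55440.00/4680.00 = -11.85 mm; Ȳ = 329400.00/4680.00 = 70.38 mm.

X̄ = -11.85 mm, Ȳ = 70.38 mm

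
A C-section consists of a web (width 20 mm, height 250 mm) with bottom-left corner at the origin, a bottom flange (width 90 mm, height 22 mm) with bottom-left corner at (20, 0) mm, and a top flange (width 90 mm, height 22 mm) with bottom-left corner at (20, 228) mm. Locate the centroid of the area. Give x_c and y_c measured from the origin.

Part | A | x̄ᵢ | ȳᵢ | A·x̄ᵢ | A·ȳᵢ
web | 5000.00 | 10.00 | 125.00 | 50000.00 | 625000.00
bottom flange | 1980.00 | 65.00 | 11.00 | 128700.00 | 21780.00
top flange | 1980.00 | 65.00 | 239.00 | 128700.00 | 473220.00
Σ | 8960.00 |  |  | 307400.00 | 1120000.00
x_c = 307400.00 / 8960.00 = 34.31 mm
y_c = 1120000.00 / 8960.00 = 125.00 mm

x_c = 34.31 mm, y_c = 125.00 mm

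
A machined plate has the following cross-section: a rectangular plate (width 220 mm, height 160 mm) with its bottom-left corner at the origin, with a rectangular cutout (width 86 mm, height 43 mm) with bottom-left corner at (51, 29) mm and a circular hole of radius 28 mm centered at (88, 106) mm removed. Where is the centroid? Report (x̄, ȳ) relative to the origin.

x̄ = 113.90 mm, ȳ = 81.55 mm

Part | A | x̄ᵢ | ȳᵢ | A·x̄ᵢ | A·ȳᵢ
plate | 35200.00 | 110.00 | 80.00 | 3872000.00 | 2816000.00
hole 1 | -3698.00 | 94.00 | 50.50 | -347612.00 | -186749.00
hole 2 | -2463.01 | 88.00 | 106.00 | -216744.76 | -261078.92
Σ | 29038.99 |  |  | 3307643.24 | 2368172.08
x̄ = 3307643.24 / 29038.99 = 113.90 mm
ȳ = 2368172.08 / 29038.99 = 81.55 mm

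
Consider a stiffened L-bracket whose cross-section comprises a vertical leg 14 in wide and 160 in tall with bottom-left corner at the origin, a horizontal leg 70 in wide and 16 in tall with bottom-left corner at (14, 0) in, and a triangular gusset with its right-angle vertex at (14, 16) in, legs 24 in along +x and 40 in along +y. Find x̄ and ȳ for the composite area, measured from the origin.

x̄ = 21.12 in, ȳ = 52.67 in

vertical leg: A = 14 × 160 = 2240.00, centroid at (7.00, 80.00).
horizontal leg: A = 70 × 16 = 1120.00, centroid at (49.00, 8.00).
gusset: A = ½·24·40 = 480.00, centroid at (22.00, 29.33).
ΣA = 3840.00 in², ΣAx̄ = 81120.00 in³, ΣAȳ = 202240.00 in³.
x̄ = 81120.00/3840.00 = 21.12 in; ȳ = 202240.00/3840.00 = 52.67 in.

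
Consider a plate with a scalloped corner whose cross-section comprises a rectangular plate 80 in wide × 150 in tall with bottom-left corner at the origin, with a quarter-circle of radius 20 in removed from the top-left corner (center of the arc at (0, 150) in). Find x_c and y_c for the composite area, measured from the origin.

x_c = 40.85 in, y_c = 73.21 in

plate: A = 80 × 150 = 12000.00, centroid at (40.00, 75.00).
removed quarter-circle: A = −¼π·20² = -314.16, centroid at (8.49, 141.51).
ΣA = 11685.84 in², ΣAx_c = 477333.33 in³, ΣAy_c = 855542.78 in³.
x_c = 477333.33/11685.84 = 40.85 in; y_c = 855542.78/11685.84 = 73.21 in.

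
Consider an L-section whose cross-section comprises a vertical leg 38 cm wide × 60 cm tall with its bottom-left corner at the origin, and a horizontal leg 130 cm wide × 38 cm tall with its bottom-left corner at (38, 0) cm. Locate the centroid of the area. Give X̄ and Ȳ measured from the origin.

vertical leg: A = 38 × 60 = 2280.00, centroid at (19.00, 30.00).
horizontal leg: A = 130 × 38 = 4940.00, centroid at (103.00, 19.00).
ΣA = 7220.00 cm²
ΣAX̄ = (2280.00)(19.00) + (4940.00)(103.00) = 552140.00 cm³
ΣAȲ = (2280.00)(30.00) + (4940.00)(19.00) = 162260.00 cm³
X̄ = 552140.00 / 7220.00 = 76.47 cm
Ȳ = 162260.00 / 7220.00 = 22.47 cm

X̄ = 76.47 cm, Ȳ = 22.47 cm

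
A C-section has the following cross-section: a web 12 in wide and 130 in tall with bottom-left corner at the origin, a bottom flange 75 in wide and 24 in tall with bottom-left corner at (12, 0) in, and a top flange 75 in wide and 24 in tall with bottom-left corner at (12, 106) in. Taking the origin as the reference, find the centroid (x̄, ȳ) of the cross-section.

web: A = 12 × 130 = 1560.00, centroid at (6.00, 65.00).
bottom flange: A = 75 × 24 = 1800.00, centroid at (49.50, 12.00).
top flange: A = 75 × 24 = 1800.00, centroid at (49.50, 118.00).
ΣA = 5160.00 in², ΣAx̄ = 187560.00 in³, ΣAȳ = 335400.00 in³.
x̄ = 187560.00/5160.00 = 36.35 in; ȳ = 335400.00/5160.00 = 65.00 in.

x̄ = 36.35 in, ȳ = 65.00 in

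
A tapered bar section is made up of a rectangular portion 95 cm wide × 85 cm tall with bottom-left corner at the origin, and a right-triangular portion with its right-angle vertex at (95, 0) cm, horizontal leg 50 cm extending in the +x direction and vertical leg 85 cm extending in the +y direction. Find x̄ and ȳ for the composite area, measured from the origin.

rectangular portion: A = 95 × 85 = 8075.00, centroid at (47.50, 42.50).
triangular portion: A = ½·50·85 = 2125.00, centroid at (111.67, 28.33).
ΣA = 10200.00 cm², ΣAx̄ = 620854.17 cm³, ΣAȳ = 403395.83 cm³.
x̄ = 620854.17/10200.00 = 60.87 cm; ȳ = 403395.83/10200.00 = 39.55 cm.

x̄ = 60.87 cm, ȳ = 39.55 cm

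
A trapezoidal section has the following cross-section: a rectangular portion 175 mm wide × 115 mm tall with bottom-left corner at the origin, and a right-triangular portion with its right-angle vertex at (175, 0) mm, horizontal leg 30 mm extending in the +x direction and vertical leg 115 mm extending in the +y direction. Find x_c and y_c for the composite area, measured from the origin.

Part | A | x̄ᵢ | ȳᵢ | A·x̄ᵢ | A·ȳᵢ
rectangular portion | 20125.00 | 87.50 | 57.50 | 1760937.50 | 1157187.50
triangular portion | 1725.00 | 185.00 | 38.33 | 319125.00 | 66125.00
Σ | 21850.00 |  |  | 2080062.50 | 1223312.50
x_c = 2080062.50 / 21850.00 = 95.20 mm
y_c = 1223312.50 / 21850.00 = 55.99 mm

x_c = 95.20 mm, y_c = 55.99 mm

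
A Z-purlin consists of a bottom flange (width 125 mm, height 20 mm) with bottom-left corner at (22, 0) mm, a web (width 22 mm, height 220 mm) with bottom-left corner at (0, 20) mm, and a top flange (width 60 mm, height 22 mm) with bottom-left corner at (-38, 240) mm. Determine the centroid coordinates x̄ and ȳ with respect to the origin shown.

Part | A | x̄ᵢ | ȳᵢ | A·x̄ᵢ | A·ȳᵢ
bottom flange | 2500.00 | 84.50 | 10.00 | 211250.00 | 25000.00
web | 4840.00 | 11.00 | 130.00 | 53240.00 | 629200.00
top flange | 1320.00 | -8.00 | 251.00 | -10560.00 | 331320.00
Σ | 8660.00 |  |  | 253930.00 | 985520.00
x̄ = 253930.00 / 8660.00 = 29.32 mm
ȳ = 985520.00 / 8660.00 = 113.80 mm

x̄ = 29.32 mm, ȳ = 113.80 mm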